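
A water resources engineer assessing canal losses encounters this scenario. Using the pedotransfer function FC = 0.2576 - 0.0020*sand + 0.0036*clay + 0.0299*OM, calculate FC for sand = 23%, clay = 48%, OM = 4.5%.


FC = 0.2576 - 0.0020*23 + 0.0036*48 + 0.0299*4.5
   = 0.2576 - 0.0460 + 0.1728 + 0.1346
   = 0.5190


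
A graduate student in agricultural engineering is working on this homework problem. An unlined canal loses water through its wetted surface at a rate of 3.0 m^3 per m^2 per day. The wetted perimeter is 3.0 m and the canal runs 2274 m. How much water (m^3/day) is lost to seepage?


S = C * P * L
  = 3.0 * 3.0 * 2274
  = 20466 m^3/day


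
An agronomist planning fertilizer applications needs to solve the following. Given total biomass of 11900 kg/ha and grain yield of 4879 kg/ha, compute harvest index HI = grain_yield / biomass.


HI = grain_yield / biomass
   = 4879 / 11900
   = 0.41


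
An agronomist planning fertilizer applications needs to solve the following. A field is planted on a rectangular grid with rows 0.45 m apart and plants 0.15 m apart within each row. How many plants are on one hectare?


D = 10000 / (row_sp * plant_sp)
  = 10000 / (0.45 * 0.15)
  = 10000 / 0.0675
  = 148148.15 plants/ha


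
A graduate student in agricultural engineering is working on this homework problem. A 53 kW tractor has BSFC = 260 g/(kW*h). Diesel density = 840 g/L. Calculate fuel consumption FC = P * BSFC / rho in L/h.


FC = P * BSFC / rho_fuel
   = 53 * 260 / 840
   = 13780 / 840
   = 16.40 L/h


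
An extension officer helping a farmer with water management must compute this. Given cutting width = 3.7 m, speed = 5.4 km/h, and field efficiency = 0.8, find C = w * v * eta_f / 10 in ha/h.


C = w * v * eta_f / 10
  = 3.7 * 5.4 * 0.8 / 10
  = 15.98 / 10
  = 1.60 ha/h


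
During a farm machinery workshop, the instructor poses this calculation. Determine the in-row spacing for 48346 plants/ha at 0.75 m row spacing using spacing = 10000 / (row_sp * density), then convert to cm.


spacing = 10000 / (row_sp * density)
        = 10000 / (0.75 * 48346)
        = 10000 / 36259.50
        = 0.27579 m = 27.58 cm


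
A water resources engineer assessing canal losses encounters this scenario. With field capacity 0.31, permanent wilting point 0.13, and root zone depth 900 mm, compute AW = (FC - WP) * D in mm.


AW = (FC - WP) * D
   = (0.31 - 0.13) * 900
   = 0.18 * 900
   = 162 mm


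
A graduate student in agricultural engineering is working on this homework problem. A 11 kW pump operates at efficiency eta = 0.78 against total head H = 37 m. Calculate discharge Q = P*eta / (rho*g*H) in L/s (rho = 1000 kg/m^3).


Q = (P * 1000 * eta) / (rho * g * H)
  = (11 * 1000 * 0.78) / (1000 * 9.81 * 37)
  = 8580 / 362970
  = 0.02364 m^3/s = 23.64 L/s


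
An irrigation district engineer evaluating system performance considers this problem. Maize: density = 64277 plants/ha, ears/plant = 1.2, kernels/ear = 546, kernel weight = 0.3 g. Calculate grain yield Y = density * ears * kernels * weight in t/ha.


Y = density * ears * kernels * kw
  = 64277 * 1.2 * 546 * 0.3 g/ha
  = 12634287.12 g/ha
  = 12634.29 kg/ha = 12.63 t/ha


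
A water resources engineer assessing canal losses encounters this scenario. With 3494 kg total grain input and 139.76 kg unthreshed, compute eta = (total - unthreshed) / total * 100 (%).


eta = (total - unthreshed) / total * 100
    = (3494 - 139.76) / 3494 * 100
    = 3354.24 / 3494 * 100
    = 96%


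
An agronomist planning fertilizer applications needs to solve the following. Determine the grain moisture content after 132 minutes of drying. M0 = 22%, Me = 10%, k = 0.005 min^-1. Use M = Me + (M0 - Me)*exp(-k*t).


M = Me + (M0 - Me) * e^(-k*t)
  = 10 + (22 - 10) * e^(-0.005*132)
  = 10 + 12 * e^(-0.660)
  = 10 + 12 * 0.51685
  = 10 + 6.2022
  = 16.20%


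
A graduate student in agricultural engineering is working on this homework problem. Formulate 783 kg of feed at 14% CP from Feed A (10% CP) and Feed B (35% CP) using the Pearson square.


parts_A = CP_b - target = 35 - 14 = 21
parts_B = target - CP_a = 14 - 10 = 4
total_parts = 21 + 4 = 25
Feed A = 783 * 21 / 25 = 657.72 kg
Feed B = 783 * 4 / 25 = 125.28 kg

657.72 kg


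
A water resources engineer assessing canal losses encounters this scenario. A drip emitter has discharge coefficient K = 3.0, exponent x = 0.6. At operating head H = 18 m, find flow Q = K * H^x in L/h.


Q = K * H^x
  = 3.0 * 18^0.6
  = 3.0 * 5.6645
  = 16.99 L/h


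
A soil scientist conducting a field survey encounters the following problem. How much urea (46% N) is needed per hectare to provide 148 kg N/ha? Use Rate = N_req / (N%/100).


Rate = N_required / (N_content / 100)
     = 148 / (46 / 100)
     = 148 / 0.46
     = 321.74 kg/ha


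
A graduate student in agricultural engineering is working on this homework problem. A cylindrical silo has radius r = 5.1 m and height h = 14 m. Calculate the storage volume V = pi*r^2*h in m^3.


V = pi * r^2 * h
  = pi * 5.1^2 * 14
  = pi * 26.01 * 14
  = 1143.98 m^3


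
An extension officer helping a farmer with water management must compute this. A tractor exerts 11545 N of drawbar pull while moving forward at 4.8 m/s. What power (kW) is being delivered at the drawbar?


P = F * v / 1000
  = 11545 * 4.8 / 1000
  = 55416 / 1000
  = 55.42 kW


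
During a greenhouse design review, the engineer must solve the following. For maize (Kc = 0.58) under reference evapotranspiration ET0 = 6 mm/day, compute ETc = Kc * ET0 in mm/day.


ETc = Kc * ET0
    = 0.58 * 6
    = 3.48 mm/day


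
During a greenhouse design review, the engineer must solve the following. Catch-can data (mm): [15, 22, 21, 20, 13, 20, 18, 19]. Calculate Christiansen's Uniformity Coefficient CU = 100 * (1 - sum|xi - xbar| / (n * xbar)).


xbar = 148 / 8 = 18.500
sum|xi - xbar| = 19
CU = 100 * (1 - 19 / (8 * 18.500))
   = 100 * (1 - 0.1284)
   = 87.16%


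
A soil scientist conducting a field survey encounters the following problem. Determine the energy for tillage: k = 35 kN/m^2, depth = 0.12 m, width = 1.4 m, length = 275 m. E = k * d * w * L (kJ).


E = k * d * w * L
  = 35 * 0.12 * 1.4 * 275
  = 1617 kJ


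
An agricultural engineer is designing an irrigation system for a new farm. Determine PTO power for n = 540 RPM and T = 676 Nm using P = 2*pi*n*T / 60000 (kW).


P = 2*pi*n*T / 60000
  = 2*pi * 540 * 676 / 60000
  = 2293613.96 / 60000
  = 38.23 kW


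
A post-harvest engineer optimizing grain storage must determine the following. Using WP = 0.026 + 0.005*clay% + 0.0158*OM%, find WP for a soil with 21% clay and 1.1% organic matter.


WP = 0.026 + 0.005*21 + 0.0158*1.1
   = 0.026 + 0.1050 + 0.0174
   = 0.1484


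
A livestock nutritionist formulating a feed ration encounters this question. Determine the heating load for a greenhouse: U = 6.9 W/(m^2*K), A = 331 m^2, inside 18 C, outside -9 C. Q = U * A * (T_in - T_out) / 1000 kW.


dT = 18 - (-9) = 27 K
Q = U * A * dT
  = 6.9 * 331 * 27
  = 61665.30 W = 61.67 kW


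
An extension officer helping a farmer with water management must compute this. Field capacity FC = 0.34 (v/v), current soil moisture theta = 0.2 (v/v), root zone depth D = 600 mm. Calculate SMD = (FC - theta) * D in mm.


SMD = (FC - theta) * D
    = (0.34 - 0.2) * 600
    = 0.140 * 600
    = 84 mm


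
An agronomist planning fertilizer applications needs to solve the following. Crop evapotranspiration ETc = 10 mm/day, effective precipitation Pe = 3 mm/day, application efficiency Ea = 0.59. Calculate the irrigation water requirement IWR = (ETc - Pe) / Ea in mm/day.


IWR = (ETc - Pe) / Ea
    = (10 - 3) / 0.59
    = 7 / 0.59
    = 11.86 mm/day


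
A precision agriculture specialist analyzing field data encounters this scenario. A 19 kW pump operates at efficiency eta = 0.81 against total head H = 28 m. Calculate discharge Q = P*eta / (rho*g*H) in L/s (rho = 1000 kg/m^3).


Q = (P * 1000 * eta) / (rho * g * H)
  = (19 * 1000 * 0.81) / (1000 * 9.81 * 28)
  = 15390 / 274680
  = 0.05603 m^3/s = 56.03 L/s


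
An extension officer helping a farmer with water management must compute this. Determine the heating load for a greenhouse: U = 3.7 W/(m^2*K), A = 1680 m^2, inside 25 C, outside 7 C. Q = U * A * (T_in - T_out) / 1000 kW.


dT = 25 - (7) = 18 K
Q = U * A * dT
  = 3.7 * 1680 * 18
  = 111888 W = 111.89 kW


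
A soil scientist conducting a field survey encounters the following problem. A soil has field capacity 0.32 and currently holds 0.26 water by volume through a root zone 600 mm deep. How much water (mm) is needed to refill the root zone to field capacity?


SMD = (FC - theta) * D
    = (0.32 - 0.26) * 600
    = 0.060 * 600
    = 36 mm


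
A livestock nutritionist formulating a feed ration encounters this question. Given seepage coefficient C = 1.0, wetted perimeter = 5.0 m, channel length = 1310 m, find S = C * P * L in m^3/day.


S = C * P * L
  = 1.0 * 5.0 * 1310
  = 6550 m^3/day


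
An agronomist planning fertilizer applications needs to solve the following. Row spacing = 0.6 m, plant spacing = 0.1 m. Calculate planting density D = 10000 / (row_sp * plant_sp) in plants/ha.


D = 10000 / (row_sp * plant_sp)
  = 10000 / (0.6 * 0.1)
  = 10000 / 0.0600
  = 166666.67 plants/ha


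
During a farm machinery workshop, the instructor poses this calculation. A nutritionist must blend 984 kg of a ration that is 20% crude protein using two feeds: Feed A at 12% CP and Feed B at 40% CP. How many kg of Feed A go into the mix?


parts_A = CP_b - target = 40 - 20 = 20
parts_B = target - CP_a = 20 - 12 = 8
total_parts = 20 + 8 = 28
Feed A = 984 * 20 / 28 = 702.86 kg
Feed B = 984 * 8 / 28 = 281.14 kg

702.86 kg


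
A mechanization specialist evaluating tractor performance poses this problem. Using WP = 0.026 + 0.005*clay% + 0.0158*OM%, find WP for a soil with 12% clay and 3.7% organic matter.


WP = 0.026 + 0.005*12 + 0.0158*3.7
   = 0.026 + 0.0600 + 0.0585
   = 0.1445


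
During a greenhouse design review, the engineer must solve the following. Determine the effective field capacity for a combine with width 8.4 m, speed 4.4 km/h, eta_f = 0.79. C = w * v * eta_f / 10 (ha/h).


C = w * v * eta_f / 10
  = 8.4 * 4.4 * 0.79 / 10
  = 29.20 / 10
  = 2.92 ha/h


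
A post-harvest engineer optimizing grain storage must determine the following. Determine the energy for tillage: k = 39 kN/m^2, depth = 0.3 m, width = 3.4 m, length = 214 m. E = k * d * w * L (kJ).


E = k * d * w * L
  = 39 * 0.3 * 3.4 * 214
  = 8512.92 kJ


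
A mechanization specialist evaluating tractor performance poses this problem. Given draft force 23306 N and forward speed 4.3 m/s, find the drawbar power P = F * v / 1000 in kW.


P = F * v / 1000
  = 23306 * 4.3 / 1000
  = 100215.80 / 1000
  = 100.22 kW


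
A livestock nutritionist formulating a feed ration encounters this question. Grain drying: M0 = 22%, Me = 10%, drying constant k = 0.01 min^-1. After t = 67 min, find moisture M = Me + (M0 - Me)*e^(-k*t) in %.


M = Me + (M0 - Me) * e^(-k*t)
  = 10 + (22 - 10) * e^(-0.01*67)
  = 10 + 12 * e^(-0.670)
  = 10 + 12 * 0.51171
  = 10 + 6.1405
  = 16.14%


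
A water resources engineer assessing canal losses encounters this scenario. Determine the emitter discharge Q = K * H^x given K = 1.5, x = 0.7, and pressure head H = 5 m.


Q = K * H^x
  = 1.5 * 5^0.7
  = 1.5 * 3.0852
  = 4.63 L/h


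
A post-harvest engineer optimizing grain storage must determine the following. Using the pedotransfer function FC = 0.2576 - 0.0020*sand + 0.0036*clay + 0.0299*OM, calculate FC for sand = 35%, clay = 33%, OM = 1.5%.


FC = 0.2576 - 0.0020*35 + 0.0036*33 + 0.0299*1.5
   = 0.2576 - 0.0700 + 0.1188 + 0.0449
   = 0.3513


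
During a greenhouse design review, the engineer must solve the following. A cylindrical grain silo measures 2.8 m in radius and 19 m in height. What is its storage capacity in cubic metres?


V = pi * r^2 * h
  = pi * 2.8^2 * 19
  = pi * 7.84 * 19
  = 467.97 m^3


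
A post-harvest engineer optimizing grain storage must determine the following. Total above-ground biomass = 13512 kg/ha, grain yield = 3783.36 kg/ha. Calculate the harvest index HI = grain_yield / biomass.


HI = grain_yield / biomass
   = 3783.36 / 13512
   = 0.28


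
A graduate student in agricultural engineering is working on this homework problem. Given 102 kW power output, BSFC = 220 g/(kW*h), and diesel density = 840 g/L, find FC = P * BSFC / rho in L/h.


FC = P * BSFC / rho_fuel
   = 102 * 220 / 840
   = 22440 / 840
   = 26.71 L/h


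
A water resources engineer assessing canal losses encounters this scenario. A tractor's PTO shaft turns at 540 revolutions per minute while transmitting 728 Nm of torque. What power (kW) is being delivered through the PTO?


P = 2*pi*n*T / 60000
  = 2*pi * 540 * 728 / 60000
  = 2470045.81 / 60000
  = 41.17 kW


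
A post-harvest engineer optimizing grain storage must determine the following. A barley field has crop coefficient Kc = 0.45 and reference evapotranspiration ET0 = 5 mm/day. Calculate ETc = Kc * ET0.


ETc = Kc * ET0
    = 0.45 * 5
    = 2.25 mm/day


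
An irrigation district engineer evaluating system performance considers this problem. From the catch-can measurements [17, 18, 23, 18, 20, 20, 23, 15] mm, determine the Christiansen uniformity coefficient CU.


xbar = 154 / 8 = 19.250
sum|xi - xbar| = 18
CU = 100 * (1 - 18 / (8 * 19.250))
   = 100 * (1 - 0.1169)
   = 88.31%


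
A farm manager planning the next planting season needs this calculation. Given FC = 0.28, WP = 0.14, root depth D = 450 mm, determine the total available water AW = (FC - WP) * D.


AW = (FC - WP) * D
   = (0.28 - 0.14) * 450
   = 0.14 * 450
   = 63 mm


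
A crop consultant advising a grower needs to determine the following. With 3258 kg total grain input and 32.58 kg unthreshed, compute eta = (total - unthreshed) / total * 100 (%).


eta = (total - unthreshed) / total * 100
    = (3258 - 32.58) / 3258 * 100
    = 3225.42 / 3258 * 100
    = 99%


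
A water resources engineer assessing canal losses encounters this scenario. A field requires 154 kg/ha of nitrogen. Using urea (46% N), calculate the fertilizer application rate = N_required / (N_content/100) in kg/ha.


Rate = N_required / (N_content / 100)
     = 154 / (46 / 100)
     = 154 / 0.46
     = 334.78 kg/ha


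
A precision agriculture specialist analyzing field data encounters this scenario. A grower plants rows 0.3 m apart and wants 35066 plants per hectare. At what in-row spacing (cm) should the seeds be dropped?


spacing = 10000 / (row_sp * density)
        = 10000 / (0.3 * 35066)
        = 10000 / 10519.80
        = 0.95059 m = 95.06 cm


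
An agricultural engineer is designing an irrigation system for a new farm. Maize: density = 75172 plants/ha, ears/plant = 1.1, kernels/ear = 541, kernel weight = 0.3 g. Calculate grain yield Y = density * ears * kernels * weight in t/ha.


Y = density * ears * kernels * kw
  = 75172 * 1.1 * 541 * 0.3 g/ha
  = 13420457.16 g/ha
  = 13420.46 kg/ha = 13.42 t/ha


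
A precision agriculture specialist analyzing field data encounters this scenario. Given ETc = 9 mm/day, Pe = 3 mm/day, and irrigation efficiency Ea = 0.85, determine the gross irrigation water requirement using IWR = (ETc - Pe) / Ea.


IWR = (ETc - Pe) / Ea
    = (9 - 3) / 0.85
    = 6 / 0.85
    = 7.06 mm/day


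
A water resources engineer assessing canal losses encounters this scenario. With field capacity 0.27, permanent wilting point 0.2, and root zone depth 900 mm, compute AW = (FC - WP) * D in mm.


AW = (FC - WP) * D
   = (0.27 - 0.2) * 900
   = 0.07 * 900
   = 63 mm


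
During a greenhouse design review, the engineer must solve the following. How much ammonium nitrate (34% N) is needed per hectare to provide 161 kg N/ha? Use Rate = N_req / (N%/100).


Rate = N_required / (N_content / 100)
     = 161 / (34 / 100)
     = 161 / 0.34
     = 473.53 kg/ha


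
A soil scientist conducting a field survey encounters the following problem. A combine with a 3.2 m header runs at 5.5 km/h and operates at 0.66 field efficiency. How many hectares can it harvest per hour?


C = w * v * eta_f / 10
  = 3.2 * 5.5 * 0.66 / 10
  = 11.62 / 10
  = 1.16 ha/h


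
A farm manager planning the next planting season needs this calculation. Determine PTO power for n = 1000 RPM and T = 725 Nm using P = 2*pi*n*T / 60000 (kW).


P = 2*pi*n*T / 60000
  = 2*pi * 1000 * 725 / 60000
  = 4555309.35 / 60000
  = 75.92 kW


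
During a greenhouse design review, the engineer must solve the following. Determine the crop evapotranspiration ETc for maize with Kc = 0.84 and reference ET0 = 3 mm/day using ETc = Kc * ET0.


ETc = Kc * ET0
    = 0.84 * 3
    = 2.52 mm/day


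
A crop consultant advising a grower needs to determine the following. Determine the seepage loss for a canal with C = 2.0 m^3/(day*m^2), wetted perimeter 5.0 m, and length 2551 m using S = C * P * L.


S = C * P * L
  = 2.0 * 5.0 * 2551
  = 25510 m^3/day


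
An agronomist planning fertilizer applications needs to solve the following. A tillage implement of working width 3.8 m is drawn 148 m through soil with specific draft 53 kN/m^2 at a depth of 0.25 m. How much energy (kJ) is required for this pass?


E = k * d * w * L
  = 53 * 0.25 * 3.8 * 148
  = 7451.80 kJ


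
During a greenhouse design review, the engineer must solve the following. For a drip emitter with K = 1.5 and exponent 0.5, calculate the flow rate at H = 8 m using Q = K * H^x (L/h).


Q = K * H^x
  = 1.5 * 8^0.5
  = 1.5 * 2.8284
  = 4.24 L/h


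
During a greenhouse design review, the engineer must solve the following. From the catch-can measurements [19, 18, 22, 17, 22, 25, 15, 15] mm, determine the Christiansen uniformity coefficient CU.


xbar = 153 / 8 = 19.125
sum|xi - xbar| = 23.250
CU = 100 * (1 - 23.250 / (8 * 19.125))
   = 100 * (1 - 0.1520)
   = 84.80%


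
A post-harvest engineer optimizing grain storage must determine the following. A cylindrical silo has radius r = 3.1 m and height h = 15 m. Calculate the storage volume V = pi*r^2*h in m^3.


V = pi * r^2 * h
  = pi * 3.1^2 * 15
  = pi * 9.61 * 15
  = 452.86 m^3


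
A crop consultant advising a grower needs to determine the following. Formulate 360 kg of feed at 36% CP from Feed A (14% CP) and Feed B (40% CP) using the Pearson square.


parts_A = CP_b - target = 40 - 36 = 4
parts_B = target - CP_a = 36 - 14 = 22
total_parts = 4 + 22 = 26
Feed A = 360 * 4 / 26 = 55.38 kg
Feed B = 360 * 22 / 26 = 304.62 kg

55.38 kg


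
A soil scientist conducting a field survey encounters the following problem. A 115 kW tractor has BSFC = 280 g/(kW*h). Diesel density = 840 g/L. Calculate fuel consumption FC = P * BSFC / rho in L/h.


FC = P * BSFC / rho_fuel
   = 115 * 280 / 840
   = 32200 / 840
   = 38.33 L/h


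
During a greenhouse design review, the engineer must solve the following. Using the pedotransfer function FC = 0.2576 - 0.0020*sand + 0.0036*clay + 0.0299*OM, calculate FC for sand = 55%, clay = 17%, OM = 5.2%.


FC = 0.2576 - 0.0020*55 + 0.0036*17 + 0.0299*5.2
   = 0.2576 - 0.1100 + 0.0612 + 0.1555
   = 0.3643


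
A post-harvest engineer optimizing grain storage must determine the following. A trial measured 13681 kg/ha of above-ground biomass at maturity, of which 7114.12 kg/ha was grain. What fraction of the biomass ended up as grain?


HI = grain_yield / biomass
   = 7114.12 / 13681
   = 0.52


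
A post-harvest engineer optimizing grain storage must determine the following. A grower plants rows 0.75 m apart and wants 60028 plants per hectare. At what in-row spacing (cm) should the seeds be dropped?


spacing = 10000 / (row_sp * density)
        = 10000 / (0.75 * 60028)
        = 10000 / 45021
        = 0.22212 m = 22.21 cm


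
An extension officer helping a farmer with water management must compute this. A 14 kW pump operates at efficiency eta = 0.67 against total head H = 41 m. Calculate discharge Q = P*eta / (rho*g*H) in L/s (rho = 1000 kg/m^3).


Q = (P * 1000 * eta) / (rho * g * H)
  = (14 * 1000 * 0.67) / (1000 * 9.81 * 41)
  = 9380 / 402210
  = 0.02332 m^3/s = 23.32 L/s


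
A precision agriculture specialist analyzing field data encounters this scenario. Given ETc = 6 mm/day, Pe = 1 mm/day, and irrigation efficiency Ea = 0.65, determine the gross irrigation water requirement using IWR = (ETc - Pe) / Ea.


IWR = (ETc - Pe) / Ea
    = (6 - 1) / 0.65
    = 5 / 0.65
    = 7.69 mm/day


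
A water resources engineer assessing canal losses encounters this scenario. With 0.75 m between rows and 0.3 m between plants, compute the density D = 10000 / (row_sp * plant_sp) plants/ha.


D = 10000 / (row_sp * plant_sp)
  = 10000 / (0.75 * 0.3)
  = 10000 / 0.2250
  = 44444.44 plants/ha


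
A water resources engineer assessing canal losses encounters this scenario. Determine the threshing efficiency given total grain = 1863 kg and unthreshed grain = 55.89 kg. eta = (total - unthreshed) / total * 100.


eta = (total - unthreshed) / total * 100
    = (1863 - 55.89) / 1863 * 100
    = 1807.11 / 1863 * 100
    = 97%


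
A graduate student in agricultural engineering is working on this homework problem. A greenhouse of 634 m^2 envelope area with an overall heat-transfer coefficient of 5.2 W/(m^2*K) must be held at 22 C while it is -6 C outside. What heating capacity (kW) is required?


dT = 22 - (-6) = 28 K
Q = U * A * dT
  = 5.2 * 634 * 28
  = 92310.40 W = 92.31 kW


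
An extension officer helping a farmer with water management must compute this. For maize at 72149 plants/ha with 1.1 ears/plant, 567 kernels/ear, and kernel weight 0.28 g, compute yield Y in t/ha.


Y = density * ears * kernels * kw
  = 72149 * 1.1 * 567 * 0.28 g/ha
  = 12599812.76 g/ha
  = 12599.81 kg/ha = 12.60 t/ha


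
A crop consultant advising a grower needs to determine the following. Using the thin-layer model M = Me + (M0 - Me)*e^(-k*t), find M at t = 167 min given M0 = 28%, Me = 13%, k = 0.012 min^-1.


M = Me + (M0 - Me) * e^(-k*t)
  = 13 + (28 - 13) * e^(-0.012*167)
  = 13 + 15 * e^(-2.004)
  = 13 + 15 * 0.13480
  = 13 + 2.0219
  = 15.02%


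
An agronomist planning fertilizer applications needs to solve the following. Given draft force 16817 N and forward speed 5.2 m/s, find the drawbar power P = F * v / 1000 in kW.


P = F * v / 1000
  = 16817 * 5.2 / 1000
  = 87448.40 / 1000
  = 87.45 kW


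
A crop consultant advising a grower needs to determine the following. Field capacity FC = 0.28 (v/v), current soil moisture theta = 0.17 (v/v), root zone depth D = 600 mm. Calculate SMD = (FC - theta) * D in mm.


SMD = (FC - theta) * D
    = (0.28 - 0.17) * 600
    = 0.110 * 600
    = 66 mm


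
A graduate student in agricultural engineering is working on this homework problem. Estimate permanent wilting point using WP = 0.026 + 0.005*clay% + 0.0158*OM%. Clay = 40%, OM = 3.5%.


WP = 0.026 + 0.005*40 + 0.0158*3.5
   = 0.026 + 0.2000 + 0.0553
   = 0.2813


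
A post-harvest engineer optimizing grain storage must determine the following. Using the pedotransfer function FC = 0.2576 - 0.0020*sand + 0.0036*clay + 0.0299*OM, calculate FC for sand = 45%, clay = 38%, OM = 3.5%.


FC = 0.2576 - 0.0020*45 + 0.0036*38 + 0.0299*3.5
   = 0.2576 - 0.0900 + 0.1368 + 0.1047
   = 0.4091


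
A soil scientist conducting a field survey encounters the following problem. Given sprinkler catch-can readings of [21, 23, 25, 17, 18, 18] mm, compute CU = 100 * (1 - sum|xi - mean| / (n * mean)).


xbar = 122 / 6 = 20.333
sum|xi - xbar| = 16
CU = 100 * (1 - 16 / (6 * 20.333))
   = 100 * (1 - 0.1311)
   = 86.89%


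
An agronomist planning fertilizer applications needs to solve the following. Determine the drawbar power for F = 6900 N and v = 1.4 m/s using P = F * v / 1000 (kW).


P = F * v / 1000
  = 6900 * 1.4 / 1000
  = 9660 / 1000
  = 9.66 kW


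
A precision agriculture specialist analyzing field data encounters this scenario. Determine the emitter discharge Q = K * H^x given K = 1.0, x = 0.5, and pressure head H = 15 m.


Q = K * H^x
  = 1.0 * 15^0.5
  = 1.0 * 3.8730
  = 3.87 L/h


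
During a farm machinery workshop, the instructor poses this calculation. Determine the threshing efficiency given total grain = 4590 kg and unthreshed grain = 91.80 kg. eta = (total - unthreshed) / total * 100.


eta = (total - unthreshed) / total * 100
    = (4590 - 91.80) / 4590 * 100
    = 4498.20 / 4590 * 100
    = 98%


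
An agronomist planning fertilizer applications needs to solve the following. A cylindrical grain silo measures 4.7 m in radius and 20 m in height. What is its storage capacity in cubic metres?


V = pi * r^2 * h
  = pi * 4.7^2 * 20
  = pi * 22.09 * 20
  = 1387.96 m^3


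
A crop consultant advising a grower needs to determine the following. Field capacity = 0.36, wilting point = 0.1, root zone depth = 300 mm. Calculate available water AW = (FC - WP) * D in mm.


AW = (FC - WP) * D
   = (0.36 - 0.1) * 300
   = 0.26 * 300
   = 78 mm


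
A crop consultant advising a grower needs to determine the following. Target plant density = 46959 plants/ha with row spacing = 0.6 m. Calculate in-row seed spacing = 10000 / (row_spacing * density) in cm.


spacing = 10000 / (row_sp * density)
        = 10000 / (0.6 * 46959)
        = 10000 / 28175.40
        = 0.35492 m = 35.49 cm


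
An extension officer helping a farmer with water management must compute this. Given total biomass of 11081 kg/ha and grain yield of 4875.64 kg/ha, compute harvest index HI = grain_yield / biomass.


HI = grain_yield / biomass
   = 4875.64 / 11081
   = 0.44


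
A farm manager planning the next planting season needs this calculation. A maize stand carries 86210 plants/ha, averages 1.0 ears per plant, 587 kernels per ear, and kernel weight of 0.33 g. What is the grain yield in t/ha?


Y = density * ears * kernels * kw
  = 86210 * 1.0 * 587 * 0.33 g/ha
  = 16699739.10 g/ha
  = 16699.74 kg/ha = 16.70 t/ha


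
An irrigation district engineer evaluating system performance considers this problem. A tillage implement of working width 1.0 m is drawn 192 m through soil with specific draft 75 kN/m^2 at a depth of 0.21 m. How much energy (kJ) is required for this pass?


E = k * d * w * L
  = 75 * 0.21 * 1.0 * 192
  = 3024 kJ


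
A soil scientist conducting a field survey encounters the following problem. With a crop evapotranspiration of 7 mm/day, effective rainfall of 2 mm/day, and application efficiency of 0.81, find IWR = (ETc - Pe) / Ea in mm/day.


IWR = (ETc - Pe) / Ea
    = (7 - 2) / 0.81
    = 5 / 0.81
    = 6.17 mm/day


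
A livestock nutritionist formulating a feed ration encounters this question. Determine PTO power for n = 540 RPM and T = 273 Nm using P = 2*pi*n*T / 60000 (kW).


P = 2*pi*n*T / 60000
  = 2*pi * 540 * 273 / 60000
  = 926267.18 / 60000
  = 15.44 kW


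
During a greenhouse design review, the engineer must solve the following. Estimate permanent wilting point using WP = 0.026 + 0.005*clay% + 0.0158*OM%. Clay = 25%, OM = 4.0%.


WP = 0.026 + 0.005*25 + 0.0158*4.0
   = 0.026 + 0.1250 + 0.0632
   = 0.2142


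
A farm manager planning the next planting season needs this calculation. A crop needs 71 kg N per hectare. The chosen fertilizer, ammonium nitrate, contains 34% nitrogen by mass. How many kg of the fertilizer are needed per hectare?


Rate = N_required / (N_content / 100)
     = 71 / (34 / 100)
     = 71 / 0.34
     = 208.82 kg/ha


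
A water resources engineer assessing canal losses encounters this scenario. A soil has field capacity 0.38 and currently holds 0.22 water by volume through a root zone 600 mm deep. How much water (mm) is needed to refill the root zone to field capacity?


SMD = (FC - theta) * D
    = (0.38 - 0.22) * 600
    = 0.160 * 600
    = 96 mm


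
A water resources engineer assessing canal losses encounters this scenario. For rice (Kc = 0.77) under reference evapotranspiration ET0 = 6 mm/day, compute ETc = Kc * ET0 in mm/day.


ETc = Kc * ET0
    = 0.77 * 6
    = 4.62 mm/day


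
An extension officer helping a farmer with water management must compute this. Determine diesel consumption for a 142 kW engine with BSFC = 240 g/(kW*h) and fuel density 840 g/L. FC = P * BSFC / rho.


FC = P * BSFC / rho_fuel
   = 142 * 240 / 840
   = 34080 / 840
   = 40.57 L/h


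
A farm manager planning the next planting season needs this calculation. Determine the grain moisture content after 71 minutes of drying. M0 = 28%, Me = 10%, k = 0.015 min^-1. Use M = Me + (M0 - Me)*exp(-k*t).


M = Me + (M0 - Me) * e^(-k*t)
  = 10 + (28 - 10) * e^(-0.015*71)
  = 10 + 18 * e^(-1.065)
  = 10 + 18 * 0.34473
  = 10 + 6.2051
  = 16.21%


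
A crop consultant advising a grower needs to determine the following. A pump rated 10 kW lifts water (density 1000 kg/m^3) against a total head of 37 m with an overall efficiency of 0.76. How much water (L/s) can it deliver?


Q = (P * 1000 * eta) / (rho * g * H)
  = (10 * 1000 * 0.76) / (1000 * 9.81 * 37)
  = 7600 / 362970
  = 0.02094 m^3/s = 20.94 L/s


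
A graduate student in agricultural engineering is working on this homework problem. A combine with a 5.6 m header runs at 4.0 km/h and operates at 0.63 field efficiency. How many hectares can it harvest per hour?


C = w * v * eta_f / 10
  = 5.6 * 4.0 * 0.63 / 10
  = 14.11 / 10
  = 1.41 ha/h


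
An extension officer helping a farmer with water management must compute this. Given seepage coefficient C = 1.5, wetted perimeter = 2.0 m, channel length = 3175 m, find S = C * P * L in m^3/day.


S = C * P * L
  = 1.5 * 2.0 * 3175
  = 9525 m^3/day


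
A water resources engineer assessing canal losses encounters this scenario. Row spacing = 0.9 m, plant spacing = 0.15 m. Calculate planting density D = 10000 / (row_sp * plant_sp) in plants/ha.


D = 10000 / (row_sp * plant_sp)
  = 10000 / (0.9 * 0.15)
  = 10000 / 0.1350
  = 74074.07 plants/ha


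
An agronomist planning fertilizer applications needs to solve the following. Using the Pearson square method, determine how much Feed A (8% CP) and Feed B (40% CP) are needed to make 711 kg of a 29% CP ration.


parts_A = CP_b - target = 40 - 29 = 11
parts_B = target - CP_a = 29 - 8 = 21
total_parts = 11 + 21 = 32
Feed A = 711 * 11 / 32 = 244.41 kg
Feed B = 711 * 21 / 32 = 466.59 kg

244.41 kg


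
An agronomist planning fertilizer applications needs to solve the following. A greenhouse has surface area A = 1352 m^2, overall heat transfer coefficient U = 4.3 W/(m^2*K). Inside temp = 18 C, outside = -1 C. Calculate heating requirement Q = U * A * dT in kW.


dT = 18 - (-1) = 19 K
Q = U * A * dT
  = 4.3 * 1352 * 19
  = 110458.40 W = 110.46 kW


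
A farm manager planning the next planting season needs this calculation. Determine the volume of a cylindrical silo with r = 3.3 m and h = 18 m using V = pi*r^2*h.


V = pi * r^2 * h
  = pi * 3.3^2 * 18
  = pi * 10.89 * 18
  = 615.81 m^3


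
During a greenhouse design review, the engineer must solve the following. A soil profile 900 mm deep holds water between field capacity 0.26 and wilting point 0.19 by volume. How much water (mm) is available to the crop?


AW = (FC - WP) * D
   = (0.26 - 0.19) * 900
   = 0.07 * 900
   = 63 mm


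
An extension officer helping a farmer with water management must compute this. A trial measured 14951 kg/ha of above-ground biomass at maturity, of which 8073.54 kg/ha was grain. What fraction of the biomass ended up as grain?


HI = grain_yield / biomass
   = 8073.54 / 14951
   = 0.54


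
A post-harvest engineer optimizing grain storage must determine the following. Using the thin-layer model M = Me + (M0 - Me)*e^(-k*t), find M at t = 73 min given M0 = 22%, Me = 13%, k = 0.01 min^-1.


M = Me + (M0 - Me) * e^(-k*t)
  = 13 + (22 - 13) * e^(-0.01*73)
  = 13 + 9 * e^(-0.730)
  = 13 + 9 * 0.48191
  = 13 + 4.3372
  = 17.34%


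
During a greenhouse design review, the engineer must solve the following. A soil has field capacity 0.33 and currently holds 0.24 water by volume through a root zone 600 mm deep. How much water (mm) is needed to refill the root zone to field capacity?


SMD = (FC - theta) * D
    = (0.33 - 0.24) * 600
    = 0.090 * 600
    = 54 mm


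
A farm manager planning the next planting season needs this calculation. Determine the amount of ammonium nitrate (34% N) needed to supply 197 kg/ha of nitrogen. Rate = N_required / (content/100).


Rate = N_required / (N_content / 100)
     = 197 / (34 / 100)
     = 197 / 0.34
     = 579.41 kg/ha


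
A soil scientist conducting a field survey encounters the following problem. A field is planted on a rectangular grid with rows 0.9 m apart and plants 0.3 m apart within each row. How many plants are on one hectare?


D = 10000 / (row_sp * plant_sp)
  = 10000 / (0.9 * 0.3)
  = 10000 / 0.2700
  = 37037.04 plants/ha


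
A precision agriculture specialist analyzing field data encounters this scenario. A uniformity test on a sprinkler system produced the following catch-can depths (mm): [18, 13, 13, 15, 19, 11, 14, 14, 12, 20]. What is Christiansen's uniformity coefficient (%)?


xbar = 149 / 10 = 14.900
sum|xi - xbar| = 24.800
CU = 100 * (1 - 24.800 / (10 * 14.900))
   = 100 * (1 - 0.1664)
   = 83.36%


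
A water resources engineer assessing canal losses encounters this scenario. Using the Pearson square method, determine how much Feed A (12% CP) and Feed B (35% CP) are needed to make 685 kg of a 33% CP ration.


parts_A = CP_b - target = 35 - 33 = 2
parts_B = target - CP_a = 33 - 12 = 21
total_parts = 2 + 21 = 23
Feed A = 685 * 2 / 23 = 59.57 kg
Feed B = 685 * 21 / 23 = 625.43 kg

59.57 kg


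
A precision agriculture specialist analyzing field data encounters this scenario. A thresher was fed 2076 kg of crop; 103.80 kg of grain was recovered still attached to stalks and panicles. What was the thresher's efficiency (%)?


eta = (total - unthreshed) / total * 100
    = (2076 - 103.80) / 2076 * 100
    = 1972.20 / 2076 * 100
    = 95%


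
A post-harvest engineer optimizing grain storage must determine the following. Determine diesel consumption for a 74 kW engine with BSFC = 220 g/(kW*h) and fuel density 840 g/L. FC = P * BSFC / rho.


FC = P * BSFC / rho_fuel
   = 74 * 220 / 840
   = 16280 / 840
   = 19.38 L/h


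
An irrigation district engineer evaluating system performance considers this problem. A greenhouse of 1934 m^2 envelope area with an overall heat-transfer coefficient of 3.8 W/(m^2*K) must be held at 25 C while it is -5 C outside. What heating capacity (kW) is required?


dT = 25 - (-5) = 30 K
Q = U * A * dT
  = 3.8 * 1934 * 30
  = 220476 W = 220.48 kW


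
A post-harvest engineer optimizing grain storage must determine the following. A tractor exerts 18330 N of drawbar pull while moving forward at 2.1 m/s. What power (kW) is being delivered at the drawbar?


P = F * v / 1000
  = 18330 * 2.1 / 1000
  = 38493 / 1000
  = 38.49 kW


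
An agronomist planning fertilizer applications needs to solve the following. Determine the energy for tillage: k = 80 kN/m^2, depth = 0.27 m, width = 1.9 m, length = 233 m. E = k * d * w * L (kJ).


E = k * d * w * L
  = 80 * 0.27 * 1.9 * 233
  = 9562.32 kJ


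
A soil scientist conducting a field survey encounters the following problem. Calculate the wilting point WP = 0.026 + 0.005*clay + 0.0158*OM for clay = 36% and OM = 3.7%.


WP = 0.026 + 0.005*36 + 0.0158*3.7
   = 0.026 + 0.1800 + 0.0585
   = 0.2645


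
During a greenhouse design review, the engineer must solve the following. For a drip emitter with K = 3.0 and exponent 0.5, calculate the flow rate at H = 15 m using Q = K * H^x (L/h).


Q = K * H^x
  = 3.0 * 15^0.5
  = 3.0 * 3.8730
  = 11.62 L/h


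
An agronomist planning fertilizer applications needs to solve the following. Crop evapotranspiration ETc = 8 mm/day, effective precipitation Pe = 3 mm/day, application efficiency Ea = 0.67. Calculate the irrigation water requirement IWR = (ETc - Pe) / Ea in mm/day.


IWR = (ETc - Pe) / Ea
    = (8 - 3) / 0.67
    = 5 / 0.67
    = 7.46 mm/day


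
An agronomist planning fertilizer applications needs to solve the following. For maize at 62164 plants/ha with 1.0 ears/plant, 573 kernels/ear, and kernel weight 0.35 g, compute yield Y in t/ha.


Y = density * ears * kernels * kw
  = 62164 * 1.0 * 573 * 0.35 g/ha
  = 12466990.20 g/ha
  = 12466.99 kg/ha = 12.47 t/ha


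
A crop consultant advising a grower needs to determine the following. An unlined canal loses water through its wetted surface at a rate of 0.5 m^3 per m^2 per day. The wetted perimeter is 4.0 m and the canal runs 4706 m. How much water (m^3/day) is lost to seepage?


S = C * P * L
  = 0.5 * 4.0 * 4706
  = 9412 m^3/day


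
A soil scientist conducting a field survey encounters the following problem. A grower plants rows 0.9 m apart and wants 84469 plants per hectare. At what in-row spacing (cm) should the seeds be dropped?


spacing = 10000 / (row_sp * density)
        = 10000 / (0.9 * 84469)
        = 10000 / 76022.10
        = 0.13154 m = 13.15 cm


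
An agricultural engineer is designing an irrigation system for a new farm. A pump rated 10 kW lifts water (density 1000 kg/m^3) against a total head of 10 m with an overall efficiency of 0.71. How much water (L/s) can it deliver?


Q = (P * 1000 * eta) / (rho * g * H)
  = (10 * 1000 * 0.71) / (1000 * 9.81 * 10)
  = 7100 / 98100
  = 0.07238 m^3/s = 72.38 L/s


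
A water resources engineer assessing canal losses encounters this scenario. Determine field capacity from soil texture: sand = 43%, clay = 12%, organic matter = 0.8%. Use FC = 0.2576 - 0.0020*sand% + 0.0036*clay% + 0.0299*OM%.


FC = 0.2576 - 0.0020*43 + 0.0036*12 + 0.0299*0.8
   = 0.2576 - 0.0860 + 0.0432 + 0.0239
   = 0.2387


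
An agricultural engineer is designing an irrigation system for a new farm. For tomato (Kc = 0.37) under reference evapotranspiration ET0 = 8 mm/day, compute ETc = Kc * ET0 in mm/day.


ETc = Kc * ET0
    = 0.37 * 8
    = 2.96 mm/day


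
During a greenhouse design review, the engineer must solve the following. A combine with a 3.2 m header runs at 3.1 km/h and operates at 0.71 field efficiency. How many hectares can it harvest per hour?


C = w * v * eta_f / 10
  = 3.2 * 3.1 * 0.71 / 10
  = 7.04 / 10
  = 0.70 ha/h


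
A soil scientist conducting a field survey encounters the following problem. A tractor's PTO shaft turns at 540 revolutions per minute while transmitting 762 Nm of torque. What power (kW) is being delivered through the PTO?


P = 2*pi*n*T / 60000
  = 2*pi * 540 * 762 / 60000
  = 2585405.09 / 60000
  = 43.09 kW


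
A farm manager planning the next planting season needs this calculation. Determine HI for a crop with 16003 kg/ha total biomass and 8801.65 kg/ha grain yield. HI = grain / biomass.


HI = grain_yield / biomass
   = 8801.65 / 16003
   = 0.55


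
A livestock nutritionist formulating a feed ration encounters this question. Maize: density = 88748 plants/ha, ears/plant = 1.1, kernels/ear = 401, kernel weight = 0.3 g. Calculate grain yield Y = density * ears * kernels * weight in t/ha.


Y = density * ears * kernels * kw
  = 88748 * 1.1 * 401 * 0.3 g/ha
  = 11744022.84 g/ha
  = 11744.02 kg/ha = 11.74 t/ha


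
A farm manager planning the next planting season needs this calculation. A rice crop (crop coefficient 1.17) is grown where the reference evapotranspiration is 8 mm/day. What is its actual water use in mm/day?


ETc = Kc * ET0
    = 1.17 * 8
    = 9.36 mm/day


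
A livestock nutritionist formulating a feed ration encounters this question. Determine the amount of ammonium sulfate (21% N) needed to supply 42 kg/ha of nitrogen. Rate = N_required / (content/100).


Rate = N_required / (N_content / 100)
     = 42 / (21 / 100)
     = 42 / 0.21
     = 200 kg/ha
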